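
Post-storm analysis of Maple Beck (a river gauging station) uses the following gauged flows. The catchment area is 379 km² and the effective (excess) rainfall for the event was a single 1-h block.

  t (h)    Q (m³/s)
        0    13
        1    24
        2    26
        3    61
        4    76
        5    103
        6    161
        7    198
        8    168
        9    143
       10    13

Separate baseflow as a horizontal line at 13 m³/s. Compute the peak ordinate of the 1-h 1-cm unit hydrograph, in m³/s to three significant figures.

Direct runoff: 0.0, 11.0, 13.0, 48.0, 63.0, 90.0, 148.0, 185.0, 155.0, 130.0, 0.0 m³/s; ΣQ_DR = 843.0 m³/s, peak = 185.0 m³/s.
Runoff depth d = ΣQ_DR·Δt / A = 843.0 × 3600 / (379 km²) = 8.007 mm.
The 1-cm UH is the DRH scaled by (10 mm)/d, so U_p = 185.0 × 10/8.007 = 231 m³/s.

U_p ≈ 231 m³/s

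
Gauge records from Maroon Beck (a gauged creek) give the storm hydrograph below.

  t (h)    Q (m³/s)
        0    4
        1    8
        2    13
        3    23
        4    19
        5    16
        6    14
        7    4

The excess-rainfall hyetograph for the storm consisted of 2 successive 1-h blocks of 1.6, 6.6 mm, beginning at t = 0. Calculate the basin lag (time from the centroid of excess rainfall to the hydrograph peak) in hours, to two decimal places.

t_L ≈ 1.70 h

Centroid of excess rainfall: t_c = Σ P_i·t̄_i / ΣP_i = 1.3049 h (block centres at 0.5, 1.5 h).
Hydrograph peak occurs at t = 3 h, so basin lag t_L = 3 − 1.3049 = 1.70 h.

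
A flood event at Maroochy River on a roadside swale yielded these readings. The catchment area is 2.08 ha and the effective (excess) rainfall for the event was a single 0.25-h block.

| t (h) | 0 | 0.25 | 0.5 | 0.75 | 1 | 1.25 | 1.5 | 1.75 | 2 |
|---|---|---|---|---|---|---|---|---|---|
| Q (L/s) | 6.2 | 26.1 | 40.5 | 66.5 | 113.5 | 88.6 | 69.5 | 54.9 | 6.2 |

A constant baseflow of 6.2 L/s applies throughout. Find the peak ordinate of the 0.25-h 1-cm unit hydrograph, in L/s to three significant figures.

Direct runoff: 0.0, 19.9, 34.3, 60.3, 107.3, 82.4, 63.3, 48.7, 0.0 L/s; ΣQ_DR = 416.2 L/s, peak = 107.3 L/s.
Runoff depth d = ΣQ_DR·Δt / A = 416.2 × 900 / (2.08 ha) = 18.01 mm.
The 1-cm UH is the DRH scaled by (10 mm)/d, so U_p = 107.3 × 10/18.01 = 59.6 L/s.

U_p ≈ 59.6 L/s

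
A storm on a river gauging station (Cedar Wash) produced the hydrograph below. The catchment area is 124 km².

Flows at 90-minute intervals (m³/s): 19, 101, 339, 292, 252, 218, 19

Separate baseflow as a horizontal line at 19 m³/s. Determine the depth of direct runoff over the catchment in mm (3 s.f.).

d ≈ 48.2 mm

Direct runoff: 0.0, 82.0, 320.0, 273.0, 233.0, 199.0, 0.0 m³/s; ΣQ_DR = 1107 m³/s.
V = ΣQ_DR · Δt = 1107 × 5400 s = 5.978 × 10^6 m³.
Over A = 124 km², depth = V / A = 48.2 mm.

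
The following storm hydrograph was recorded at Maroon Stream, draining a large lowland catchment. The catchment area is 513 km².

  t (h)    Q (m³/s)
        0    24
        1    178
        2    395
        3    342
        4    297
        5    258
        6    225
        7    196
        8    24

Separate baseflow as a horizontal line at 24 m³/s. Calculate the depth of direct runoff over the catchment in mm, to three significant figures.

d ≈ 12.1 mm

Direct runoff: 0.0, 154.0, 371.0, 318.0, 273.0, 234.0, 201.0, 172.0, 0.0 m³/s; ΣQ_DR = 1723 m³/s.
V = ΣQ_DR · Δt = 1723 × 3600 s = 6.203 × 10^6 m³.
Over A = 513 km², depth = V / A = 12.1 mm.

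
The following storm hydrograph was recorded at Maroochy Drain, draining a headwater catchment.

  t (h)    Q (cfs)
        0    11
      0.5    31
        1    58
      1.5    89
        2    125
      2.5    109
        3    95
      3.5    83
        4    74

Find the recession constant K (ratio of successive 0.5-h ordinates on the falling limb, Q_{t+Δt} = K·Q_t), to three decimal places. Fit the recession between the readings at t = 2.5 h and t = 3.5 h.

K ≈ 0.873

Using the recession-limb readings at t = 2.5 h and t = 3.5 h: Q falls from 109 to 83 cfs over 2 intervals.
K = (Q₂/Q₁)^(1/2) = (83/109)^(1/2) = 0.873.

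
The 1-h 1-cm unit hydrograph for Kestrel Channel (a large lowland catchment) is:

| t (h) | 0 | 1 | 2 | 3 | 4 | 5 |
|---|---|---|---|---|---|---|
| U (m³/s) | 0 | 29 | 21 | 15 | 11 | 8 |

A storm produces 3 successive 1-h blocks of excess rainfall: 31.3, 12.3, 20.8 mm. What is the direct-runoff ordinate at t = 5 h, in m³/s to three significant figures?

Q ≈ 69.8 m³/s

By discrete convolution, Q_j = Σ (P_i / 10 mm) · U_{j−i}.
At t = 5 h (j=5): Q = (31.3/10)·8 + (12.3/10)·11 + (20.8/10)·15 = 69.8 m³/s.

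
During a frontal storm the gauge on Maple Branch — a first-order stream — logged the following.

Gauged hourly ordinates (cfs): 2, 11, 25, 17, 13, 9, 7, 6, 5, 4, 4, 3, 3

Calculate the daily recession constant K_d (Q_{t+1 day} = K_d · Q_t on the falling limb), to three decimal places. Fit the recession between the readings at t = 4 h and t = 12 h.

Between t = 4 h and t = 12 h the flow falls from 13 to 3 cfs over 8×1 h = 8 h.
Per-interval ratio K = (3/13)^(1/8) = 0.8325; K_d = K^(24/1) = 0.012.

K_d ≈ 0.012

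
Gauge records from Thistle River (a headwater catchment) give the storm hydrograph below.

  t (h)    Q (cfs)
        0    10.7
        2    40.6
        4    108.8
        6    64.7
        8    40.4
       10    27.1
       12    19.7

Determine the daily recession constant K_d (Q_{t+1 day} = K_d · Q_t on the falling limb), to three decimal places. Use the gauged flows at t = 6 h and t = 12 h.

K_d ≈ 0.009

Between t = 6 h and t = 12 h the flow falls from 64.7 to 19.7 cfs over 3×2 h = 6 h.
Per-interval ratio K = (19.7/64.7)^(1/3) = 0.6728; K_d = K^(24/2) = 0.009.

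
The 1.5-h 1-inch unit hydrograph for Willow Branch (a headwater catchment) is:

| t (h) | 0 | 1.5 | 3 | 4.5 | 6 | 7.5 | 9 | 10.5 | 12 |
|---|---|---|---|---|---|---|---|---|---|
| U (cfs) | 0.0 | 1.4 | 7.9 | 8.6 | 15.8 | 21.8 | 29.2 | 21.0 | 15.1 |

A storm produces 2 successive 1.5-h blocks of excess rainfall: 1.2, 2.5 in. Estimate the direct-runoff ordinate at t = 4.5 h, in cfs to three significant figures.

By discrete convolution, Q_j = Σ (P_i / 1 in) · U_{j−i}.
At t = 4.5 h (j=3): Q = (1.2/1)·8.6 + (2.5/1)·7.9 = 30.1 cfs.

Q ≈ 30.1 cfs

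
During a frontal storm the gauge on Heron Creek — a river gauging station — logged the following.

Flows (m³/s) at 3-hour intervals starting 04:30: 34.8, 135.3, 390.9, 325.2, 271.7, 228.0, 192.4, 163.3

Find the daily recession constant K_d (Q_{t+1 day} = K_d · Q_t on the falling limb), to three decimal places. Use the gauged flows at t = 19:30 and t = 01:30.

K_d ≈ 0.263

Between t = 19:30 and t = 01:30 the flow falls from 228.0 to 163.3 m³/s over 2×3 h = 6 h.
Per-interval ratio K = (163.3/228.0)^(1/2) = 0.8463; K_d = K^(24/3) = 0.263.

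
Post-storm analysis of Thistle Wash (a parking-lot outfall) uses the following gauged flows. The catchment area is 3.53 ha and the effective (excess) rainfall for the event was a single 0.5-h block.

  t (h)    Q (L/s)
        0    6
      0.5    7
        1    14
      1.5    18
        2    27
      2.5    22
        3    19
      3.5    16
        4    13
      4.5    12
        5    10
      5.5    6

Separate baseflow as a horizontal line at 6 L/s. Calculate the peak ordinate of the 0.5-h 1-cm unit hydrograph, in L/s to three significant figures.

Direct runoff: 0.0, 1.0, 8.0, 12.0, 21.0, 16.0, 13.0, 10.0, 7.0, 6.0, 4.0, 0.0 L/s; ΣQ_DR = 98.00 L/s, peak = 21.0 L/s.
Runoff depth d = ΣQ_DR·Δt / A = 98.00 × 1800 / (3.53 ha) = 4.997 mm.
The 1-cm UH is the DRH scaled by (10 mm)/d, so U_p = 21.0 × 10/4.997 = 42.0 L/s.

U_p ≈ 42.0 L/s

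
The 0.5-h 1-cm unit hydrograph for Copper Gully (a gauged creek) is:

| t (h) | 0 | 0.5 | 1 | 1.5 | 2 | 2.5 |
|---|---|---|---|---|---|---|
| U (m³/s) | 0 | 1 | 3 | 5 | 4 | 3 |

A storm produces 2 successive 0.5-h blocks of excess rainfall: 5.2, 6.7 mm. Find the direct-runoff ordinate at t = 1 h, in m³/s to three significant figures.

By discrete convolution, Q_j = Σ (P_i / 10 mm) · U_{j−i}.
At t = 1 h (j=2): Q = (5.2/10)·3 + (6.7/10)·1 = 2.23 m³/s.

Q ≈ 2.23 m³/s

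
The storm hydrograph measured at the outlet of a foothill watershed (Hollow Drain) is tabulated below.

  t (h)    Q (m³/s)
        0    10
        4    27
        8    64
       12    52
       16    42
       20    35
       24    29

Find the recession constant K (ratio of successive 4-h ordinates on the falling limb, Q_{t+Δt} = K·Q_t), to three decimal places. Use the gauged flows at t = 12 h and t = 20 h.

K ≈ 0.820

Using the recession-limb readings at t = 12 h and t = 20 h: Q falls from 52 to 35 m³/s over 2 intervals.
K = (Q₂/Q₁)^(1/2) = (35/52)^(1/2) = 0.820.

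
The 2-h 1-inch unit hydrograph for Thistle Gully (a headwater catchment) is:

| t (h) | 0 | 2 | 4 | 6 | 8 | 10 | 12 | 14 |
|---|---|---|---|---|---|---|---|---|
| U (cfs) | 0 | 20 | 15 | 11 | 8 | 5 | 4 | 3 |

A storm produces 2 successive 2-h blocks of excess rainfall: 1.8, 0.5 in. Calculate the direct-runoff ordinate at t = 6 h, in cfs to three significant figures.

Q ≈ 27.3 cfs

By discrete convolution, Q_j = Σ (P_i / 1 in) · U_{j−i}.
At t = 6 h (j=3): Q = (1.8/1)·11 + (0.5/1)·15 = 27.3 cfs.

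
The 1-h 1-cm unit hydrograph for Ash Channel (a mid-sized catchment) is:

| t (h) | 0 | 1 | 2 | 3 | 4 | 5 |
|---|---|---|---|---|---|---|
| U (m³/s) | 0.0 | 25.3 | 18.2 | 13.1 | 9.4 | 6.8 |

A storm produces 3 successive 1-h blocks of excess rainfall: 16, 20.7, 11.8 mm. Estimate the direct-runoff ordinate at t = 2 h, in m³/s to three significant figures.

By discrete convolution, Q_j = Σ (P_i / 10 mm) · U_{j−i}.
At t = 2 h (j=2): Q = (16/10)·18.2 + (20.7/10)·25.3 + (11.8/10)·0.0 = 81.5 m³/s.

Q ≈ 81.5 m³/s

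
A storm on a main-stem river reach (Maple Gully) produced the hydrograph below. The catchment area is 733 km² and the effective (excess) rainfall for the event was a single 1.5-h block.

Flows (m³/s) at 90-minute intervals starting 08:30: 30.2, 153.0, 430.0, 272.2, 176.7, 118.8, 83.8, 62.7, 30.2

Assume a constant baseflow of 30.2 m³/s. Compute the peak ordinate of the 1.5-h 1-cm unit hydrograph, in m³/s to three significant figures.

U_p ≈ 500 m³/s

Direct runoff: 0.0, 122.8, 399.8, 242.0, 146.5, 88.6, 53.6, 32.5, 0.0 m³/s; ΣQ_DR = 1086 m³/s, peak = 399.8 m³/s.
Runoff depth d = ΣQ_DR·Δt / A = 1086 × 5400 / (733 km²) = 7.999 mm.
The 1-cm UH is the DRH scaled by (10 mm)/d, so U_p = 399.8 × 10/7.999 = 500 m³/s.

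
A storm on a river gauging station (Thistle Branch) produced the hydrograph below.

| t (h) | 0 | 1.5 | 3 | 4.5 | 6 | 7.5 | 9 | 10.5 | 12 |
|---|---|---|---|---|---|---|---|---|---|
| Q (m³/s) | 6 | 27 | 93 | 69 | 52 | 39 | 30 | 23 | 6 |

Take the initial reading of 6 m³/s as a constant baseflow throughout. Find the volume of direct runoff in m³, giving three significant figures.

V ≈ 1.57 × 10^6 m³

Direct-runoff ordinates (Q − Q_b): 0.0, 21.0, 87.0, 63.0, 46.0, 33.0, 24.0, 17.0, 0.0 m³/s.
ΣQ_DR = 291.0 m³/s.
With Δt = 1.5 h = 5400 s, V = ΣQ_DR · Δt = 291.0 × 5400 = 1.57 × 10^6 m³.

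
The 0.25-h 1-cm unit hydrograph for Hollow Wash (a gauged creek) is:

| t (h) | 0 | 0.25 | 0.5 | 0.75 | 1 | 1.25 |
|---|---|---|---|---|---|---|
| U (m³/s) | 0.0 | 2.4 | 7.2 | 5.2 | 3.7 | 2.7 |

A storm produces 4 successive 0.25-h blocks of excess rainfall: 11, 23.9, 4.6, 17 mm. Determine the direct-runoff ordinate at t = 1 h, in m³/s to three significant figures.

Q ≈ 23.9 m³/s

By discrete convolution, Q_j = Σ (P_i / 10 mm) · U_{j−i}.
At t = 1 h (j=4): Q = (11/10)·3.7 + (23.9/10)·5.2 + (4.6/10)·7.2 + (17/10)·2.4 = 23.9 m³/s.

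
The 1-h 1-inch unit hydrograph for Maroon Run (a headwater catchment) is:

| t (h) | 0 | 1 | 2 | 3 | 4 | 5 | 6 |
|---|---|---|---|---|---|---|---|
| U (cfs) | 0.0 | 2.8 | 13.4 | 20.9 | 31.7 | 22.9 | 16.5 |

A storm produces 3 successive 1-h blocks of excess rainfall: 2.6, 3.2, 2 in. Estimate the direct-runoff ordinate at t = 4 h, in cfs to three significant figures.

By discrete convolution, Q_j = Σ (P_i / 1 in) · U_{j−i}.
At t = 4 h (j=4): Q = (2.6/1)·31.7 + (3.2/1)·20.9 + (2/1)·13.4 = 176 cfs.

Q ≈ 176 cfs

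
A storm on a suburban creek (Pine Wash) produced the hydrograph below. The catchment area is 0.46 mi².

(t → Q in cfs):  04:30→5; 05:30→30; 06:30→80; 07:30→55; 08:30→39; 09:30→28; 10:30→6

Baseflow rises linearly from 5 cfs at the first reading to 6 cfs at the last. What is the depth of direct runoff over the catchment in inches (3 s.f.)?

Direct runoff: 0.00, 24.83, 74.67, 49.50, 33.33, 22.17, 0.00 cfs; ΣQ_DR = 204.5 cfs.
V = ΣQ_DR · Δt = 204.5 × 3600 s = 7.362 × 10^5 ft³.
Over A = 0.46 mi², depth = V / A = 0.689 in.

d ≈ 0.689 in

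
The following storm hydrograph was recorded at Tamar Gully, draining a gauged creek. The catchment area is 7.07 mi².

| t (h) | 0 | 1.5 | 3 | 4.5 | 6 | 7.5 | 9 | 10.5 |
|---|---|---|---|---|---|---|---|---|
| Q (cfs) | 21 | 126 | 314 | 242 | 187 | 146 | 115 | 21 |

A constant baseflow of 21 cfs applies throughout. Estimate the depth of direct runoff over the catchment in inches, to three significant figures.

Direct runoff: 0.0, 105.0, 293.0, 221.0, 166.0, 125.0, 94.0, 0.0 cfs; ΣQ_DR = 1004 cfs.
V = ΣQ_DR · Δt = 1004 × 5400 s = 5.422 × 10^6 ft³.
Over A = 7.07 mi², depth = V / A = 0.330 in.

d ≈ 0.330 in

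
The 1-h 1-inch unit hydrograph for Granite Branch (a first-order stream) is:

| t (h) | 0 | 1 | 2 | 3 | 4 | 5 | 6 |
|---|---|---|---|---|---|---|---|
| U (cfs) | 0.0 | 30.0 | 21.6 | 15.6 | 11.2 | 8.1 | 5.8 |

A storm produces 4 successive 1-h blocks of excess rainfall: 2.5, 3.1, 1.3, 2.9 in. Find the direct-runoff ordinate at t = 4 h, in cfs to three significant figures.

Q ≈ 191 cfs

By discrete convolution, Q_j = Σ (P_i / 1 in) · U_{j−i}.
At t = 4 h (j=4): Q = (2.5/1)·11.2 + (3.1/1)·15.6 + (1.3/1)·21.6 + (2.9/1)·30.0 = 191 cfs.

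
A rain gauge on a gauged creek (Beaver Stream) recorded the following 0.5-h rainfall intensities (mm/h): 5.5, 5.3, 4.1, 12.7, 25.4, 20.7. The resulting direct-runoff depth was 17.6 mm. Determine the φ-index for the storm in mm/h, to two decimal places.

φ ≈ 7.87 mm/h

Only the 3 blocks with intensity above φ contribute runoff: 12.7, 25.4, 20.7 mm/h.
Σ(I−φ)·Δt = d  ⇒  (12.7+25.4+20.7 − 3φ)·0.5 = 17.6
φ = (58.80 − 17.6/0.5) / 3 = 7.87 mm/h.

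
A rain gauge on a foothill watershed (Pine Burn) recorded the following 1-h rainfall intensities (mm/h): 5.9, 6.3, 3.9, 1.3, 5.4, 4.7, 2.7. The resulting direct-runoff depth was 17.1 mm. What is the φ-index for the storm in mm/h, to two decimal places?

φ ≈ 1.97 mm/h

Only the 6 blocks with intensity above φ contribute runoff: 5.9, 6.3, 3.9, 5.4, 4.7, 2.7 mm/h.
Σ(I−φ)·Δt = d  ⇒  (5.9+6.3+3.9+5.4+4.7+2.7 − 6φ)·1 = 17.1
φ = (28.90 − 17.1/1) / 6 = 1.97 mm/h.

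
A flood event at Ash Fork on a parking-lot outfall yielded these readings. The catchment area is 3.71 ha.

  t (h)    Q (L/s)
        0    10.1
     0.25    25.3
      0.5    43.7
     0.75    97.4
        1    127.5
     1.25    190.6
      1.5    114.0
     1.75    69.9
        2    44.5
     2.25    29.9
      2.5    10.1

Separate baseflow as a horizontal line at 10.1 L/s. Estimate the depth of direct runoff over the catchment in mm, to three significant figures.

Direct runoff: 0.0, 15.2, 33.6, 87.3, 117.4, 180.5, 103.9, 59.8, 34.4, 19.8, 0.0 L/s; ΣQ_DR = 651.9 L/s.
V = ΣQ_DR · Δt = 651.9 × 900 s = 5.867 × 10^5 L.
Over A = 3.71 ha, depth = V / A = 15.8 mm.

d ≈ 15.8 mm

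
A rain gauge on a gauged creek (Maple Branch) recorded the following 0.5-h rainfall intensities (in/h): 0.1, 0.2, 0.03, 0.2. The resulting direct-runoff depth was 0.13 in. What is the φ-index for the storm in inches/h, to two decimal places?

φ ≈ 0.08 in/h

Only the 3 blocks with intensity above φ contribute runoff: 0.1, 0.2, 0.2 in/h.
Σ(I−φ)·Δt = d  ⇒  (0.1+0.2+0.2 − 3φ)·0.5 = 0.13
φ = (0.5000 − 0.13/0.5) / 3 = 0.08 in/h.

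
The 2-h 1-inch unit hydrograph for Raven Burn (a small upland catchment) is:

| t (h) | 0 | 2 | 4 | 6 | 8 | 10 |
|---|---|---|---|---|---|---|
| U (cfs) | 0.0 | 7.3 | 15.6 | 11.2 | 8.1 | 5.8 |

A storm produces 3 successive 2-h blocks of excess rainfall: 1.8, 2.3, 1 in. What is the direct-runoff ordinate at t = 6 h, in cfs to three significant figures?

By discrete convolution, Q_j = Σ (P_i / 1 in) · U_{j−i}.
At t = 6 h (j=3): Q = (1.8/1)·11.2 + (2.3/1)·15.6 + (1/1)·7.3 = 63.3 cfs.

Q ≈ 63.3 cfs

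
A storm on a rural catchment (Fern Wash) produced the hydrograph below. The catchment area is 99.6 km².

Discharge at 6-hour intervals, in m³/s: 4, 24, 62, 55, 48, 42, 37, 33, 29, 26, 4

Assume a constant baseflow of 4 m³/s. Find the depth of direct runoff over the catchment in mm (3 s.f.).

d ≈ 69.4 mm

Direct runoff: 0.0, 20.0, 58.0, 51.0, 44.0, 38.0, 33.0, 29.0, 25.0, 22.0, 0.0 m³/s; ΣQ_DR = 320.0 m³/s.
V = ΣQ_DR · Δt = 320.0 × 21600 s = 6.912 × 10^6 m³.
Over A = 99.6 km², depth = V / A = 69.4 mm.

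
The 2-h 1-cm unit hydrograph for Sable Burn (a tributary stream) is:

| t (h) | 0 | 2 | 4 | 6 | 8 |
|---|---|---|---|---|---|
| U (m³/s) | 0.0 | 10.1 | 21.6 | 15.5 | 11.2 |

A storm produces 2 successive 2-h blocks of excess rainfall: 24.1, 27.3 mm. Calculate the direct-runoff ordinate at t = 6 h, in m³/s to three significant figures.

By discrete convolution, Q_j = Σ (P_i / 10 mm) · U_{j−i}.
At t = 6 h (j=3): Q = (24.1/10)·15.5 + (27.3/10)·21.6 = 96.3 m³/s.

Q ≈ 96.3 m³/s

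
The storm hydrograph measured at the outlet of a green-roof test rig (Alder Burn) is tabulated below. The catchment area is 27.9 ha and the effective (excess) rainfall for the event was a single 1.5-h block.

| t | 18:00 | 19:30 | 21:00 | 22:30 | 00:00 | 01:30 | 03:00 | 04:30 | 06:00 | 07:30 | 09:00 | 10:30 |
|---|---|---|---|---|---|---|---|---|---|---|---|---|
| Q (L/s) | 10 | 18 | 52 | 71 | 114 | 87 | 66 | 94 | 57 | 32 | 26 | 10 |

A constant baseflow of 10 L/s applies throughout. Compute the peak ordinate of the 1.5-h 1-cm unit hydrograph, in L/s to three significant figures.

U_p ≈ 104 L/s

Direct runoff: 0.0, 8.0, 42.0, 61.0, 104.0, 77.0, 56.0, 84.0, 47.0, 22.0, 16.0, 0.0 L/s; ΣQ_DR = 517.0 L/s, peak = 104.0 L/s.
Runoff depth d = ΣQ_DR·Δt / A = 517.0 × 5400 / (27.9 ha) = 10.01 mm.
The 1-cm UH is the DRH scaled by (10 mm)/d, so U_p = 104.0 × 10/10.01 = 104 L/s.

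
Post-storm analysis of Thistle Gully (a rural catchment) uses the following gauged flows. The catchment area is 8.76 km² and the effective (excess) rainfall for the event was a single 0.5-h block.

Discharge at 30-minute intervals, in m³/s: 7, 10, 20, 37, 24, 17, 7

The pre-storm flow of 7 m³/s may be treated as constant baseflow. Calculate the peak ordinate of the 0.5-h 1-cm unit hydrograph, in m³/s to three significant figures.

Direct runoff: 0.0, 3.0, 13.0, 30.0, 17.0, 10.0, 0.0 m³/s; ΣQ_DR = 73.00 m³/s, peak = 30.0 m³/s.
Runoff depth d = ΣQ_DR·Δt / A = 73.00 × 1800 / (8.76 km²) = 15.00 mm.
The 1-cm UH is the DRH scaled by (10 mm)/d, so U_p = 30.0 × 10/15.00 = 20.0 m³/s.

U_p ≈ 20.0 m³/s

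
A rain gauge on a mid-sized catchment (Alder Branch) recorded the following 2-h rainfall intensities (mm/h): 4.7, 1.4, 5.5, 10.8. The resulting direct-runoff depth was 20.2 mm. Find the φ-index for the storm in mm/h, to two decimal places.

φ ≈ 3.63 mm/h

Only the 3 blocks with intensity above φ contribute runoff: 4.7, 5.5, 10.8 mm/h.
Σ(I−φ)·Δt = d  ⇒  (4.7+5.5+10.8 − 3φ)·2 = 20.2
φ = (21.00 − 20.2/2) / 3 = 3.63 mm/h.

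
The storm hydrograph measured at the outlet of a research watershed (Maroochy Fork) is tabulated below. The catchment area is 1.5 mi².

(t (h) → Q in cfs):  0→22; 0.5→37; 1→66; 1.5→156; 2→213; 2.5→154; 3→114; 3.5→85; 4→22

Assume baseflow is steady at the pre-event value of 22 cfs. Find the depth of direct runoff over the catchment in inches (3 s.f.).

d ≈ 0.347 in

Direct runoff: 0.0, 15.0, 44.0, 134.0, 191.0, 132.0, 92.0, 63.0, 0.0 cfs; ΣQ_DR = 671.0 cfs.
V = ΣQ_DR · Δt = 671.0 × 1800 s = 1.208 × 10^6 ft³.
Over A = 1.5 mi², depth = V / A = 0.347 in.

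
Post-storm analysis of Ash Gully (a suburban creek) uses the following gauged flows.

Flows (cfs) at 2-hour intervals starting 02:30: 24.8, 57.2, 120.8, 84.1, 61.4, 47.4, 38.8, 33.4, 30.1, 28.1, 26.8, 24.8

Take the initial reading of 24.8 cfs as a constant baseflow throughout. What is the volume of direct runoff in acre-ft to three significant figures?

Direct-runoff ordinates (Q − Q_b): 0.0, 32.4, 96.0, 59.3, 36.6, 22.6, 14.0, 8.6, 5.3, 3.3, 2.0, 0.0 cfs.
ΣQ_DR = 280.1 cfs.
With Δt = 2 h = 7200 s, V = ΣQ_DR · Δt = 280.1 × 7200 = 2.02 × 10^6 ft³ = 46.3 acre-ft.

V ≈ 46.3 acre-ft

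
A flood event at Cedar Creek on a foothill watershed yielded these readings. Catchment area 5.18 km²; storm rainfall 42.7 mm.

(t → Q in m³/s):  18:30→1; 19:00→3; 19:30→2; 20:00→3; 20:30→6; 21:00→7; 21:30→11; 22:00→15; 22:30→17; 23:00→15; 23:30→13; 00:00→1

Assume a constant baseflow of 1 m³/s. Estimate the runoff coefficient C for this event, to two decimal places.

ΣQ_DR = 82.00 m³/s; V = ΣQ_DR·Δt = 1.476 × 10^5 m³.
Runoff depth d = V / A = 28.49 mm.
C = d / P = 28.49 / 42.7 = 0.67.

C ≈ 0.67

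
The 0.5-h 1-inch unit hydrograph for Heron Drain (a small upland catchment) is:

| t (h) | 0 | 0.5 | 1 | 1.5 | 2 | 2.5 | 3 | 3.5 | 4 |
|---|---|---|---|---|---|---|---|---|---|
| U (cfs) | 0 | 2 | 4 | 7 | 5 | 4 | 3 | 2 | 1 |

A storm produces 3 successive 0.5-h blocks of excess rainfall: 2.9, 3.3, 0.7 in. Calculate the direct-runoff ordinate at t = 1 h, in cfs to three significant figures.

Q ≈ 18.2 cfs

By discrete convolution, Q_j = Σ (P_i / 1 in) · U_{j−i}.
At t = 1 h (j=2): Q = (2.9/1)·4 + (3.3/1)·2 + (0.7/1)·0 = 18.2 cfs.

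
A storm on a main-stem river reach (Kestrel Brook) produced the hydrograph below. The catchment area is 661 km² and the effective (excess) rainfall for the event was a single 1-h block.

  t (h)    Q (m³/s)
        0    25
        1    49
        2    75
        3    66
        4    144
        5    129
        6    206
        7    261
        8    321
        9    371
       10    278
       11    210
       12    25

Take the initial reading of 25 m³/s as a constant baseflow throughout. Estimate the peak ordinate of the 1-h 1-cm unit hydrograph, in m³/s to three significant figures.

Direct runoff: 0.0, 24.0, 50.0, 41.0, 119.0, 104.0, 181.0, 236.0, 296.0, 346.0, 253.0, 185.0, 0.0 m³/s; ΣQ_DR = 1835 m³/s, peak = 346.0 m³/s.
Runoff depth d = ΣQ_DR·Δt / A = 1835 × 3600 / (661 km²) = 9.994 mm.
The 1-cm UH is the DRH scaled by (10 mm)/d, so U_p = 346.0 × 10/9.994 = 346 m³/s.

U_p ≈ 346 m³/s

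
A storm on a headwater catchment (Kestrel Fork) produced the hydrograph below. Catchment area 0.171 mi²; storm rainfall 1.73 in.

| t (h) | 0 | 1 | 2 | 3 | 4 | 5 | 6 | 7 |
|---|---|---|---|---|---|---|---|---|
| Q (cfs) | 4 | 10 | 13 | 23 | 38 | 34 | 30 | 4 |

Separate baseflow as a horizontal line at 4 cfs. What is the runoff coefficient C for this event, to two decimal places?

ΣQ_DR = 124.0 cfs; V = ΣQ_DR·Δt = 4.464 × 10^5 ft³.
Runoff depth d = V / A = 1.124 in.
C = d / P = 1.124 / 1.73 = 0.65.

C ≈ 0.65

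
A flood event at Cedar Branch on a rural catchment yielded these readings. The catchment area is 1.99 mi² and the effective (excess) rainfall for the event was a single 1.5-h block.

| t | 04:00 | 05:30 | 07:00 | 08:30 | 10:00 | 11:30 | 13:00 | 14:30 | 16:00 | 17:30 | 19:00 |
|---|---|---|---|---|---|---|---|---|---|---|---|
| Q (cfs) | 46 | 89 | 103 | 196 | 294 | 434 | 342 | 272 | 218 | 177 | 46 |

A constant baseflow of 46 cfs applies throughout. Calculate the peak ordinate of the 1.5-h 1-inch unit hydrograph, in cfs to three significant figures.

U_p ≈ 194 cfs

Direct runoff: 0.0, 43.0, 57.0, 150.0, 248.0, 388.0, 296.0, 226.0, 172.0, 131.0, 0.0 cfs; ΣQ_DR = 1711 cfs, peak = 388.0 cfs.
Runoff depth d = ΣQ_DR·Δt / A = 1711 × 5400 / (1.99 mi²) = 1.998 in.
The 1-inch UH is the DRH scaled by (1 in)/d, so U_p = 388.0 × 1/1.998 = 194 cfs.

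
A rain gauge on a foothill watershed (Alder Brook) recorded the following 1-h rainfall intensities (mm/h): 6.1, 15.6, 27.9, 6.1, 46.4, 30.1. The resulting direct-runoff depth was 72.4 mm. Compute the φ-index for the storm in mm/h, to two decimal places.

φ ≈ 11.90 mm/h

Only the 4 blocks with intensity above φ contribute runoff: 15.6, 27.9, 46.4, 30.1 mm/h.
Σ(I−φ)·Δt = d  ⇒  (15.6+27.9+46.4+30.1 − 4φ)·1 = 72.4
φ = (120.0 − 72.4/1) / 4 = 11.90 mm/h.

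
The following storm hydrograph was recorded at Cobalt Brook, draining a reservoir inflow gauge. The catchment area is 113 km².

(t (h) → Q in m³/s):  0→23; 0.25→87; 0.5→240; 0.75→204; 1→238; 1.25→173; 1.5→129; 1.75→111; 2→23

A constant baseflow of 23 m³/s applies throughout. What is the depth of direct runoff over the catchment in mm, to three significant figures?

d ≈ 8.13 mm

Direct runoff: 0.0, 64.0, 217.0, 181.0, 215.0, 150.0, 106.0, 88.0, 0.0 m³/s; ΣQ_DR = 1021 m³/s.
V = ΣQ_DR · Δt = 1021 × 900 s = 9.189 × 10^5 m³.
Over A = 113 km², depth = V / A = 8.13 mm.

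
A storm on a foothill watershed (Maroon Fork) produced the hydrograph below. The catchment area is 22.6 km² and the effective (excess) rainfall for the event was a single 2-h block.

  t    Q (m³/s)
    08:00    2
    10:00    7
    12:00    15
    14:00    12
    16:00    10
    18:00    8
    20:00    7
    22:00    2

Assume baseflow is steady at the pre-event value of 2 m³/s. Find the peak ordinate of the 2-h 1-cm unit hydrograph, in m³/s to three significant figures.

U_p ≈ 8.68 m³/s

Direct runoff: 0.0, 5.0, 13.0, 10.0, 8.0, 6.0, 5.0, 0.0 m³/s; ΣQ_DR = 47.00 m³/s, peak = 13.0 m³/s.
Runoff depth d = ΣQ_DR·Δt / A = 47.00 × 7200 / (22.6 km²) = 14.97 mm.
The 1-cm UH is the DRH scaled by (10 mm)/d, so U_p = 13.0 × 10/14.97 = 8.68 m³/s.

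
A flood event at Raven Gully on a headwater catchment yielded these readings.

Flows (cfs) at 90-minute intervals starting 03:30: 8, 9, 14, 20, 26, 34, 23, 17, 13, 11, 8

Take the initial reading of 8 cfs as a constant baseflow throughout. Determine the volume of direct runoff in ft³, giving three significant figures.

Direct-runoff ordinates (Q − Q_b): 0.0, 1.0, 6.0, 12.0, 18.0, 26.0, 15.0, 9.0, 5.0, 3.0, 0.0 cfs.
ΣQ_DR = 95.00 cfs.
With Δt = 1.5 h = 5400 s, V = ΣQ_DR · Δt = 95.00 × 5400 = 5.13 × 10^5 ft³.

V ≈ 5.13 × 10^5 ft³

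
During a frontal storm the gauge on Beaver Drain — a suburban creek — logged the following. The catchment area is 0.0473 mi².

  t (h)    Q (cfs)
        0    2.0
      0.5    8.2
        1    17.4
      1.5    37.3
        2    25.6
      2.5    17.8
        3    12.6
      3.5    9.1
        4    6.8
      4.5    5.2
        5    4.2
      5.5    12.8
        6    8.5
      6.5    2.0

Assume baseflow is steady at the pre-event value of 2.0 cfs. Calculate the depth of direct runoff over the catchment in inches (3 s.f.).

d ≈ 2.32 in

Direct runoff: 0.0, 6.2, 15.4, 35.3, 23.6, 15.8, 10.6, 7.1, 4.8, 3.2, 2.2, 10.8, 6.5, 0.0 cfs; ΣQ_DR = 141.5 cfs.
V = ΣQ_DR · Δt = 141.5 × 1800 s = 2.547 × 10^5 ft³.
Over A = 0.0473 mi², depth = V / A = 2.32 in.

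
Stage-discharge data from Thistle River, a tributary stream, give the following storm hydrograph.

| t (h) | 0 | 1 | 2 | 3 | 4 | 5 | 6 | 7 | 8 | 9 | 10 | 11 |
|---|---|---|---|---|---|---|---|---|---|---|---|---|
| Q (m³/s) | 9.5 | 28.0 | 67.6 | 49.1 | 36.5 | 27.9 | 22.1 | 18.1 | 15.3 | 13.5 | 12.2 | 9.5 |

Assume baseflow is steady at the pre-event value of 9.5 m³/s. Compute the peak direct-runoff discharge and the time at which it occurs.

Subtracting baseflow gives direct-runoff ordinates: 0.0, 18.5, 58.1, 39.6, 27.0, 18.4, 12.6, 8.6, 5.8, 4.0, 2.7, 0.0 m³/s.
The maximum is 58.1 m³/s, occurring at the reading for t = 2 h.

Q_p = 58.1 m³/s at t = 2 h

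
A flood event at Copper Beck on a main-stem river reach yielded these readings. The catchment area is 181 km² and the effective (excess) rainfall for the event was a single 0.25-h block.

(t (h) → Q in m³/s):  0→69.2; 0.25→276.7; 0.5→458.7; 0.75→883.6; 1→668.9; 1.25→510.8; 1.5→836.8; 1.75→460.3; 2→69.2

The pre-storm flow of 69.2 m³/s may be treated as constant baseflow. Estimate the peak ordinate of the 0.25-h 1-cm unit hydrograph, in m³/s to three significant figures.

U_p ≈ 454 m³/s

Direct runoff: 0.0, 207.5, 389.5, 814.4, 599.7, 441.6, 767.6, 391.1, 0.0 m³/s; ΣQ_DR = 3611 m³/s, peak = 814.4 m³/s.
Runoff depth d = ΣQ_DR·Δt / A = 3611 × 900 / (181 km²) = 17.96 mm.
The 1-cm UH is the DRH scaled by (10 mm)/d, so U_p = 814.4 × 10/17.96 = 454 m³/s.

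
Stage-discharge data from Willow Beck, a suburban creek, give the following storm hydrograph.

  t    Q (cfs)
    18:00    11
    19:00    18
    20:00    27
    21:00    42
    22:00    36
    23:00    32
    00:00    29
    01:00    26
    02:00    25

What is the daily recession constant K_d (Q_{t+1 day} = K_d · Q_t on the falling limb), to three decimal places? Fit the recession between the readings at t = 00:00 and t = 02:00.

K_d ≈ 0.168

Between t = 00:00 and t = 02:00 the flow falls from 29 to 25 cfs over 2×1 h = 2 h.
Per-interval ratio K = (25/29)^(1/2) = 0.9285; K_d = K^(24/1) = 0.168.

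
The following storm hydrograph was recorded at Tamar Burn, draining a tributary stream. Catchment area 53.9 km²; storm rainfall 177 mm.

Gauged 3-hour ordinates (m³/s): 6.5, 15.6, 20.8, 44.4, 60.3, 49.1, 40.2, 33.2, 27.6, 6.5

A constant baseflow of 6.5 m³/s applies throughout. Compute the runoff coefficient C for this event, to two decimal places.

C ≈ 0.27

ΣQ_DR = 239.2 m³/s; V = ΣQ_DR·Δt = 2.583 × 10^6 m³.
Runoff depth d = V / A = 47.93 mm.
C = d / P = 47.93 / 177 = 0.27.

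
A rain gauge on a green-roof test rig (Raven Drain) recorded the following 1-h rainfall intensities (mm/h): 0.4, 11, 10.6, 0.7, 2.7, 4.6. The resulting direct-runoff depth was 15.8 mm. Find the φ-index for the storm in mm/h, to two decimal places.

φ ≈ 3.47 mm/h

Only the 3 blocks with intensity above φ contribute runoff: 11, 10.6, 4.6 mm/h.
Σ(I−φ)·Δt = d  ⇒  (11+10.6+4.6 − 3φ)·1 = 15.8
φ = (26.20 − 15.8/1) / 3 = 3.47 mm/h.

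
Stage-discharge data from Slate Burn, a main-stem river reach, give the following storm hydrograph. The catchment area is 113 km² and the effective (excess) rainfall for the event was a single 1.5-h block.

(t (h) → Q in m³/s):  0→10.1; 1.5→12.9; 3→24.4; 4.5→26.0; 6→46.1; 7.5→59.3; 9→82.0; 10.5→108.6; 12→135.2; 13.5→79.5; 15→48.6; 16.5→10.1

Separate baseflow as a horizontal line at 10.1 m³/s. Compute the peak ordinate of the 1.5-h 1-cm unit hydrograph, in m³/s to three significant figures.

U_p ≈ 50.2 m³/s

Direct runoff: 0.0, 2.8, 14.3, 15.9, 36.0, 49.2, 71.9, 98.5, 125.1, 69.4, 38.5, 0.0 m³/s; ΣQ_DR = 521.6 m³/s, peak = 125.1 m³/s.
Runoff depth d = ΣQ_DR·Δt / A = 521.6 × 5400 / (113 km²) = 24.93 mm.
The 1-cm UH is the DRH scaled by (10 mm)/d, so U_p = 125.1 × 10/24.93 = 50.2 m³/s.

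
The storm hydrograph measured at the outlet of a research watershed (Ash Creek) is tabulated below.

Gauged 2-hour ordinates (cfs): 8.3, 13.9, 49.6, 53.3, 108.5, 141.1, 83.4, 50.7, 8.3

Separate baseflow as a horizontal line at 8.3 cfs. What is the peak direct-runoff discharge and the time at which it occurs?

Q_p = 132.8 cfs at t = 10 h

Subtracting baseflow gives direct-runoff ordinates: 0.0, 5.6, 41.3, 45.0, 100.2, 132.8, 75.1, 42.4, 0.0 cfs.
The maximum is 132.8 cfs, occurring at the reading for t = 10 h.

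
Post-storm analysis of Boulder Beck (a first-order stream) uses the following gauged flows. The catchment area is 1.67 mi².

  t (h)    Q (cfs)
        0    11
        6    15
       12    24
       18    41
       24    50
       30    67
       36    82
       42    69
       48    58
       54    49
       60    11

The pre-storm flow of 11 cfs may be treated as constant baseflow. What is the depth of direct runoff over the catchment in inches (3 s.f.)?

d ≈ 1.98 in

Direct runoff: 0.0, 4.0, 13.0, 30.0, 39.0, 56.0, 71.0, 58.0, 47.0, 38.0, 0.0 cfs; ΣQ_DR = 356.0 cfs.
V = ΣQ_DR · Δt = 356.0 × 21600 s = 7.690 × 10^6 ft³.
Over A = 1.67 mi², depth = V / A = 1.98 in.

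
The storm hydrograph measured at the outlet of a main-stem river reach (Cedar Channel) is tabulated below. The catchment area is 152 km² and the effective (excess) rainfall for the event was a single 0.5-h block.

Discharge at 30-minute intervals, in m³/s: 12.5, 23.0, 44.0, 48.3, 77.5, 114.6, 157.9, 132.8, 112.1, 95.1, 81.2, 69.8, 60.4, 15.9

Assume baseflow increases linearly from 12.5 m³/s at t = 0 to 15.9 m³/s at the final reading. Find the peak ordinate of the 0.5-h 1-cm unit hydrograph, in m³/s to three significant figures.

U_p ≈ 144 m³/s

Direct runoff: 0.00, 10.24, 30.98, 35.02, 63.95, 100.79, 143.83, 118.47, 97.51, 80.25, 66.08, 54.42, 44.76, 0.00 m³/s; ΣQ_DR = 846.3 m³/s, peak = 143.83 m³/s.
Runoff depth d = ΣQ_DR·Δt / A = 846.3 × 1800 / (152 km²) = 10.02 mm.
The 1-cm UH is the DRH scaled by (10 mm)/d, so U_p = 143.83 × 10/10.02 = 144 m³/s.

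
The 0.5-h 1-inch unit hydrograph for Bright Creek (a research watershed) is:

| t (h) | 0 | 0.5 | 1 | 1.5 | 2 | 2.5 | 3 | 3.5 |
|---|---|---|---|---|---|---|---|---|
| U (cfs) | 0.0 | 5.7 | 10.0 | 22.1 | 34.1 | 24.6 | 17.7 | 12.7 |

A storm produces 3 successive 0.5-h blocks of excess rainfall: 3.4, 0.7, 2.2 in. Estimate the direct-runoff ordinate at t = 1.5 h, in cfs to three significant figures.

By discrete convolution, Q_j = Σ (P_i / 1 in) · U_{j−i}.
At t = 1.5 h (j=3): Q = (3.4/1)·22.1 + (0.7/1)·10.0 + (2.2/1)·5.7 = 94.7 cfs.

Q ≈ 94.7 cfs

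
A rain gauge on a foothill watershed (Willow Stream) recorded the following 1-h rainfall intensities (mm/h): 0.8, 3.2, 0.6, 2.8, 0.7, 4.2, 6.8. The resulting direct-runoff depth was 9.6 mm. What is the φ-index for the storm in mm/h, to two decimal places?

Only the 4 blocks with intensity above φ contribute runoff: 3.2, 2.8, 4.2, 6.8 mm/h.
Σ(I−φ)·Δt = d  ⇒  (3.2+2.8+4.2+6.8 − 4φ)·1 = 9.6
φ = (17.00 − 9.6/1) / 4 = 1.85 mm/h.

φ ≈ 1.85 mm/h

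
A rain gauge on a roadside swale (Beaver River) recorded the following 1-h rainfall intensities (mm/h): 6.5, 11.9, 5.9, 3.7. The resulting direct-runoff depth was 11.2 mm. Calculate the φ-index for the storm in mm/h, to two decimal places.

Only the 3 blocks with intensity above φ contribute runoff: 6.5, 11.9, 5.9 mm/h.
Σ(I−φ)·Δt = d  ⇒  (6.5+11.9+5.9 − 3φ)·1 = 11.2
φ = (24.30 − 11.2/1) / 3 = 4.37 mm/h.

φ ≈ 4.37 mm/h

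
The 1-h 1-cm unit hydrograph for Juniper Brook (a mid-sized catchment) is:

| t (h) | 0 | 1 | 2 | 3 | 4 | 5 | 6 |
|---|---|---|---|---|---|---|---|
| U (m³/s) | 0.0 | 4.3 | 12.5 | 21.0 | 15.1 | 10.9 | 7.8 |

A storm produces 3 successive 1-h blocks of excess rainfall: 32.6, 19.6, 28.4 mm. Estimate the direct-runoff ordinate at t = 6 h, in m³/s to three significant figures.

By discrete convolution, Q_j = Σ (P_i / 10 mm) · U_{j−i}.
At t = 6 h (j=6): Q = (32.6/10)·7.8 + (19.6/10)·10.9 + (28.4/10)·15.1 = 89.7 m³/s.

Q ≈ 89.7 m³/s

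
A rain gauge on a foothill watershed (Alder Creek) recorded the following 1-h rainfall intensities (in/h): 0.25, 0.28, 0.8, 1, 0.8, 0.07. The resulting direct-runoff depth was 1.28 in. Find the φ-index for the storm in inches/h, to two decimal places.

φ ≈ 0.44 in/h

Only the 3 blocks with intensity above φ contribute runoff: 0.8, 1, 0.8 in/h.
Σ(I−φ)·Δt = d  ⇒  (0.8+1+0.8 − 3φ)·1 = 1.28
φ = (2.600 − 1.28/1) / 3 = 0.44 in/h.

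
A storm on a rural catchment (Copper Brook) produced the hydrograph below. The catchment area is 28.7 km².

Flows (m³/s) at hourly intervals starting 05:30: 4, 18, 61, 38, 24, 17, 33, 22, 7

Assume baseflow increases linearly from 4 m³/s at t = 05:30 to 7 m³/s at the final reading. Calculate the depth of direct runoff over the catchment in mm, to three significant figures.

d ≈ 21.9 mm

Direct runoff: 0.00, 13.62, 56.25, 32.88, 18.50, 11.12, 26.75, 15.38, 0.00 m³/s; ΣQ_DR = 174.5 m³/s.
V = ΣQ_DR · Δt = 174.5 × 3600 s = 6.282 × 10^5 m³.
Over A = 28.7 km², depth = V / A = 21.9 mm.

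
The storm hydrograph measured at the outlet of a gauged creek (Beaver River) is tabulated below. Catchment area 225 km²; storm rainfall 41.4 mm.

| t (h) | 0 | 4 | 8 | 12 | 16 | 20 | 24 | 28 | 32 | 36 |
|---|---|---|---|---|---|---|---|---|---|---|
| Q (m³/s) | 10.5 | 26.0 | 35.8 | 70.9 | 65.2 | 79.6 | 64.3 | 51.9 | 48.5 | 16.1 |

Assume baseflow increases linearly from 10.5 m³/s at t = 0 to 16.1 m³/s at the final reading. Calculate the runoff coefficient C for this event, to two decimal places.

ΣQ_DR = 335.8 m³/s; V = ΣQ_DR·Δt = 4.836 × 10^6 m³.
Runoff depth d = V / A = 21.49 mm.
C = d / P = 21.49 / 41.4 = 0.52.

C ≈ 0.52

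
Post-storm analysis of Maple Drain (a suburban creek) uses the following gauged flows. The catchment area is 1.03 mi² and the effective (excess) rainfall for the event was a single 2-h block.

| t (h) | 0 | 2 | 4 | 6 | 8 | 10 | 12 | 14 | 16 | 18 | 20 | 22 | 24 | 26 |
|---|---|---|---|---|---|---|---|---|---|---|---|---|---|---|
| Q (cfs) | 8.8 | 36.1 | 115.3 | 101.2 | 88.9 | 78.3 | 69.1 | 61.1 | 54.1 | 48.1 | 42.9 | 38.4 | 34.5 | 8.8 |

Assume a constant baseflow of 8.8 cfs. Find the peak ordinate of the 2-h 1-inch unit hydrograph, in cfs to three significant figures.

Direct runoff: 0.0, 27.3, 106.5, 92.4, 80.1, 69.5, 60.3, 52.3, 45.3, 39.3, 34.1, 29.6, 25.7, 0.0 cfs; ΣQ_DR = 662.4 cfs, peak = 106.5 cfs.
Runoff depth d = ΣQ_DR·Δt / A = 662.4 × 7200 / (1.03 mi²) = 1.993 in.
The 1-inch UH is the DRH scaled by (1 in)/d, so U_p = 106.5 × 1/1.993 = 53.4 cfs.

U_p ≈ 53.4 cfs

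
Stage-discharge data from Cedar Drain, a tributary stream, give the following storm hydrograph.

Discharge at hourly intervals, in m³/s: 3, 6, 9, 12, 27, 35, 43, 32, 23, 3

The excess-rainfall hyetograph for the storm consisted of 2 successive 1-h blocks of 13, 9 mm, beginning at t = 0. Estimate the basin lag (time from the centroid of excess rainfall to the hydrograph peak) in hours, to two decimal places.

Centroid of excess rainfall: t_c = Σ P_i·t̄_i / ΣP_i = 0.9091 h (block centres at 0.5, 1.5 h).
Hydrograph peak occurs at t = 6 h, so basin lag t_L = 6 − 0.9091 = 5.09 h.

t_L ≈ 5.09 h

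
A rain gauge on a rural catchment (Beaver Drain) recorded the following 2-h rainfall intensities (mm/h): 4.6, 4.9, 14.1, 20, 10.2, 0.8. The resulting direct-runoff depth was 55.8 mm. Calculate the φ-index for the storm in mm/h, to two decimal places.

Only the 3 blocks with intensity above φ contribute runoff: 14.1, 20, 10.2 mm/h.
Σ(I−φ)·Δt = d  ⇒  (14.1+20+10.2 − 3φ)·2 = 55.8
φ = (44.30 − 55.8/2) / 3 = 5.47 mm/h.

φ ≈ 5.47 mm/h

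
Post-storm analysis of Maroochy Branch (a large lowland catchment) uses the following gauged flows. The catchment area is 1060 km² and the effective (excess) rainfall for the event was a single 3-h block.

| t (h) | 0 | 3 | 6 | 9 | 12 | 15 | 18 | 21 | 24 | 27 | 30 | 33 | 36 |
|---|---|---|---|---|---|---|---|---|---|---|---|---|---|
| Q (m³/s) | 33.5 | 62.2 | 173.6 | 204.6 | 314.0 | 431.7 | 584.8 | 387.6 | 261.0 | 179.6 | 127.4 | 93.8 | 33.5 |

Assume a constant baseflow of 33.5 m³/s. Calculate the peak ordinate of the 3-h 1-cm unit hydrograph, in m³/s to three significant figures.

U_p ≈ 221 m³/s

Direct runoff: 0.0, 28.7, 140.1, 171.1, 280.5, 398.2, 551.3, 354.1, 227.5, 146.1, 93.9, 60.3, 0.0 m³/s; ΣQ_DR = 2452 m³/s, peak = 551.3 m³/s.
Runoff depth d = ΣQ_DR·Δt / A = 2452 × 10800 / (1060 km²) = 24.98 mm.
The 1-cm UH is the DRH scaled by (10 mm)/d, so U_p = 551.3 × 10/24.98 = 221 m³/s.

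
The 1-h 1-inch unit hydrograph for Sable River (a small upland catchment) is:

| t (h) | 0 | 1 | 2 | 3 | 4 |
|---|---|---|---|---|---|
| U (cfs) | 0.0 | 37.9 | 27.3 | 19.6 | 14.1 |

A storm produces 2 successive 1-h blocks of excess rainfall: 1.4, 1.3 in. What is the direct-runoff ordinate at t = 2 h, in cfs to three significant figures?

By discrete convolution, Q_j = Σ (P_i / 1 in) · U_{j−i}.
At t = 2 h (j=2): Q = (1.4/1)·27.3 + (1.3/1)·37.9 = 87.5 cfs.

Q ≈ 87.5 cfs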